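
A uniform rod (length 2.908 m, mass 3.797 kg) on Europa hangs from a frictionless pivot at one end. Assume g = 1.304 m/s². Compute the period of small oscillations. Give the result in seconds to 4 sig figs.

7.661 s

For a physical pendulum T = 2π√(I/(mgd)), with d = 1.4540 m from pivot to centre of mass.
I_cm = mL²/12 = 3.797 × 2.908²/12 = 2.6758 kg·m²; I = I_cm + md² = 2.6758 + 3.797 × 1.4540² = 10.703 kg·m².
T = 2π√(10.703/(3.797 × 1.304 × 1.4540)) = 7.661 s.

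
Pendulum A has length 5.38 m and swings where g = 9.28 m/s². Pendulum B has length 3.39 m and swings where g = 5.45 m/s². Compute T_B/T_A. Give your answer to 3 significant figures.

1.04

T = 2π√(L/g), so T_B/T_A = √((L_B/g_B)/(L_A/g_A)) = √((3.39/5.45)/(5.38/9.28)) = 1.04.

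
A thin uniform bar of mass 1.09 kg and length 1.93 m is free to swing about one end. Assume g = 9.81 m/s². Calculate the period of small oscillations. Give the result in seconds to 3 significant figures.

2.28 s

For a physical pendulum T = 2π√(I/(mgd)), with d = 0.9650 m from pivot to centre of mass.
I_cm = mL²/12 = 1.09 × 1.93²/12 = 0.3383 kg·m²; I = I_cm + md² = 0.3383 + 1.09 × 0.9650² = 1.353 kg·m².
T = 2π√(1.353/(1.09 × 9.81 × 0.9650)) = 2.28 s.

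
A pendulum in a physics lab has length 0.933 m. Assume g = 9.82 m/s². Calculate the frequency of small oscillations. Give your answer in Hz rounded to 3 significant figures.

T = 2π√(L/g) = 2π√(0.933/9.82) = 1.937 s, so f = 1/T = 0.516 Hz.

0.516 Hz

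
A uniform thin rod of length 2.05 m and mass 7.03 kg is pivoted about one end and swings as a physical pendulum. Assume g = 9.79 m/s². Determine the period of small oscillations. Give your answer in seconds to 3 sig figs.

2.35 s

For a physical pendulum T = 2π√(I/(mgd)), with d = 1.025 m from pivot to centre of mass.
I_cm = mL²/12 = 7.03 × 2.05²/12 = 2.462 kg·m²; I = I_cm + md² = 2.462 + 7.03 × 1.025² = 9.848 kg·m².
T = 2π√(9.848/(7.03 × 9.79 × 1.025)) = 2.35 s.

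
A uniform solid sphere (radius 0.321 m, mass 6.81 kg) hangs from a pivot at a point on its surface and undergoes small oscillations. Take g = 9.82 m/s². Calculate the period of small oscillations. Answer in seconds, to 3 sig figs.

I_cm = (2/5)mr² = 0.2807 kg·m². The pivot is at distance d = 0.321 m from the centre of mass.
By the parallel-axis theorem, I = I_cm + md² = 0.2807 + 0.7017 = 0.9824 kg·m².
T = 2π√(I/(mgd)) = 2π√(0.9824/(6.81 × 9.82 × 0.321)) = 1.34 s.

1.34 s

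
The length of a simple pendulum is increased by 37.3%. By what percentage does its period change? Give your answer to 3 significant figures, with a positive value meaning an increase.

17.2%

T ∝ √L, so T'/T = √(1.373) = 1.172.
Percentage change in T = (1.172 − 1) × 100% = 17.2%.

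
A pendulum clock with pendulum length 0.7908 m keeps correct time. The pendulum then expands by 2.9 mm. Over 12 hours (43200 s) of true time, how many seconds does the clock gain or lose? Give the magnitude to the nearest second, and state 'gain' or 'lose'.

lose 79 s

T ∝ √L, so T'/T = √(0.79370/0.7908) = 1.00183.
In 43200 s of true time the clock registers 43200/1.00183 = 43121.0 s, so it loses 79 s.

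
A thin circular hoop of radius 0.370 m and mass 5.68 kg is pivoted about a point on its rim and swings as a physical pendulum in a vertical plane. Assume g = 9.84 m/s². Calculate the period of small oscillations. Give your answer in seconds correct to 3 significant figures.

I_cm = mr² = 0.7776 kg·m². The pivot is at distance d = 0.370 m from the centre of mass.
By the parallel-axis theorem, I = I_cm + md² = 0.7776 + 0.7776 = 1.555 kg·m².
T = 2π√(I/(mgd)) = 2π√(1.555/(5.68 × 9.84 × 0.370)) = 1.72 s.

1.72 s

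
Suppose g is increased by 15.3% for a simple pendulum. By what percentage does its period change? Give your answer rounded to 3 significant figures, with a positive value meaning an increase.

-6.87%

T ∝ 1/√g, so T'/T = 1/√(1.153) = 0.9313.
Percentage change in T = (0.9313 − 1) × 100% = -6.87%.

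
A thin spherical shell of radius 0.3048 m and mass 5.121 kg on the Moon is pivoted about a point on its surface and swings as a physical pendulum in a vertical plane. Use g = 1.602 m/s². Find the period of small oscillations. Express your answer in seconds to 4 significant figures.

I_cm = (2/3)mr² = 0.31717 kg·m². The pivot is at distance d = 0.3048 m from the centre of mass.
By the parallel-axis theorem, I = I_cm + md² = 0.31717 + 0.47576 = 0.79293 kg·m².
T = 2π√(I/(mgd)) = 2π√(0.79293/(5.121 × 1.602 × 0.3048)) = 3.538 s.

3.538 s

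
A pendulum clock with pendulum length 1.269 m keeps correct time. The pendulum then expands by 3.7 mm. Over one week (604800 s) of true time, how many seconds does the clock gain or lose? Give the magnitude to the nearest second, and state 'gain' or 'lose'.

T ∝ √L, so T'/T = √(1.27270/1.269) = 1.00146.
In 604800 s of true time the clock registers 604800/1.00146 = 603920.2 s, so it loses 880 s.

lose 880 s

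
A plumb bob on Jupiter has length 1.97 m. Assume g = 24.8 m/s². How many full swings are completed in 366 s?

T = 2π√(L/g) = 2π√(1.97/24.8) = 1.771 s.
Number of complete oscillations = ⌊366/1.771⌋ = ⌊206.7⌋ = 206.

206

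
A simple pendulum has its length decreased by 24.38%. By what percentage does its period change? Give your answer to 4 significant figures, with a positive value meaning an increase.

T ∝ √L, so T'/T = √(0.75620) = 0.86960.
Percentage change in T = (0.86960 − 1) × 100% = -13.04%.

-13.04%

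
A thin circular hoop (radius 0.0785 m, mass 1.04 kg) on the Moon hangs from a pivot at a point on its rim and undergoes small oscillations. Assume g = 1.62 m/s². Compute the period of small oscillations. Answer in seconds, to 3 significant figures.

I_cm = mr² = 0.006409 kg·m². The pivot is at distance d = 0.0785 m from the centre of mass.
By the parallel-axis theorem, I = I_cm + md² = 0.006409 + 0.006409 = 0.01282 kg·m².
T = 2π√(I/(mgd)) = 2π√(0.01282/(1.04 × 1.62 × 0.0785)) = 1.96 s.

1.96 s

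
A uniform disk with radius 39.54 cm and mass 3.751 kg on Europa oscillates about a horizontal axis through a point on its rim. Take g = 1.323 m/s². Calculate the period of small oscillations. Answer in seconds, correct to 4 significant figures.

I_cm = ½mr² = 0.29322 kg·m². The pivot is at distance d = 0.3954 m from the centre of mass.
By the parallel-axis theorem, I = I_cm + md² = 0.29322 + 0.58644 = 0.87965 kg·m².
T = 2π√(I/(mgd)) = 2π√(0.87965/(3.751 × 1.323 × 0.3954)) = 4.207 s.

4.207 s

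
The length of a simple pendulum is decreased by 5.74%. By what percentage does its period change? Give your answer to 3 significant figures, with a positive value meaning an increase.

T ∝ √L, so T'/T = √(0.9426) = 0.9709.
Percentage change in T = (0.9709 − 1) × 100% = -2.91%.

-2.91%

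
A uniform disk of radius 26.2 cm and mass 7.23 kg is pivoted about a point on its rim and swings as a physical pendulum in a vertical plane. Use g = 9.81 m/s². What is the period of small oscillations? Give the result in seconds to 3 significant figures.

I_cm = ½mr² = 0.2481 kg·m². The pivot is at distance d = 0.262 m from the centre of mass.
By the parallel-axis theorem, I = I_cm + md² = 0.2481 + 0.4963 = 0.7444 kg·m².
T = 2π√(I/(mgd)) = 2π√(0.7444/(7.23 × 9.81 × 0.262)) = 1.26 s.

1.26 s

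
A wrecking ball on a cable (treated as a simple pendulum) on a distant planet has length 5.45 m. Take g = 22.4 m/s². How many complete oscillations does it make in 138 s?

T = 2π√(L/g) = 2π√(5.45/22.4) = 3.099 s.
Number of complete oscillations = ⌊138/3.099⌋ = ⌊44.53⌋ = 44.

44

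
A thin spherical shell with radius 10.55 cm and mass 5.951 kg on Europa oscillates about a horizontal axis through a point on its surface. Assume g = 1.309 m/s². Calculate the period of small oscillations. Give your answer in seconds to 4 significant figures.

2.303 s

I_cm = (2/3)mr² = 0.044157 kg·m². The pivot is at distance d = 0.1055 m from the centre of mass.
By the parallel-axis theorem, I = I_cm + md² = 0.044157 + 0.066236 = 0.11039 kg·m².
T = 2π√(I/(mgd)) = 2π√(0.11039/(5.951 × 1.309 × 0.1055)) = 2.303 s.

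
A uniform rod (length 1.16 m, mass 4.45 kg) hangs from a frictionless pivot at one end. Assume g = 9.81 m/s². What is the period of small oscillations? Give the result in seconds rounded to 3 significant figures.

1.76 s

For a physical pendulum T = 2π√(I/(mgd)), with d = 0.5800 m from pivot to centre of mass.
I_cm = mL²/12 = 4.45 × 1.16²/12 = 0.4990 kg·m²; I = I_cm + md² = 0.4990 + 4.45 × 0.5800² = 1.996 kg·m².
T = 2π√(1.996/(4.45 × 9.81 × 0.5800)) = 1.76 s.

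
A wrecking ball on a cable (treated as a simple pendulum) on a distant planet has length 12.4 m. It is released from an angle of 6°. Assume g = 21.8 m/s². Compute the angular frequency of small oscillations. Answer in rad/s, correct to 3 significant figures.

1.33 rad/s

ω = √(g/L) = √(21.8/12.4) = 1.33 rad/s.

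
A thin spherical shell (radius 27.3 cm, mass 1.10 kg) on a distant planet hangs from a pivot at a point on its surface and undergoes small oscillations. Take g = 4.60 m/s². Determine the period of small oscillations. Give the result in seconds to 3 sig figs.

1.98 s

I_cm = (2/3)mr² = 0.05465 kg·m². The pivot is at distance d = 0.273 m from the centre of mass.
By the parallel-axis theorem, I = I_cm + md² = 0.05465 + 0.08198 = 0.1366 kg·m².
T = 2π√(I/(mgd)) = 2π√(0.1366/(1.10 × 4.60 × 0.273)) = 1.98 s.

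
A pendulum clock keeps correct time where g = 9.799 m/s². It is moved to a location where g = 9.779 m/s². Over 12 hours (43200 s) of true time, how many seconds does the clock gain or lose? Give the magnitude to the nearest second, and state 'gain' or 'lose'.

lose 44 s

The clock's period scales as T ∝ 1/√g, so T'/T = √(9.799/9.779) = 1.00102.
In 43200 s of true time the clock registers 43200/1.00102 = 43155.9 s, so it loses 44 s.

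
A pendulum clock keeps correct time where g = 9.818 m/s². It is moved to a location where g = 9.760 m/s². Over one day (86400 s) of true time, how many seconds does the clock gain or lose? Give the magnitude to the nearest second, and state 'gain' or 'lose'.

lose 256 s

The clock's period scales as T ∝ 1/√g, so T'/T = √(9.818/9.760) = 1.00297.
In 86400 s of true time the clock registers 86400/1.00297 = 86144.4 s, so it loses 256 s.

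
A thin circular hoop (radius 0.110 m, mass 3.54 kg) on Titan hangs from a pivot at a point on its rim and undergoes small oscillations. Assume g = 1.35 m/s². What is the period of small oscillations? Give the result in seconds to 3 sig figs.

I_cm = mr² = 0.04283 kg·m². The pivot is at distance d = 0.110 m from the centre of mass.
By the parallel-axis theorem, I = I_cm + md² = 0.04283 + 0.04283 = 0.08567 kg·m².
T = 2π√(I/(mgd)) = 2π√(0.08567/(3.54 × 1.35 × 0.110)) = 2.54 s.

2.54 s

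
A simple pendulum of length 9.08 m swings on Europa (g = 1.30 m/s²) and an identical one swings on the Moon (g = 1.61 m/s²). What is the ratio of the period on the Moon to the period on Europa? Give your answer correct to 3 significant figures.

0.899

T ∝ 1/√g, so T₂/T₁ = √(g₁/g₂) = √(1.30/1.61) = 0.899.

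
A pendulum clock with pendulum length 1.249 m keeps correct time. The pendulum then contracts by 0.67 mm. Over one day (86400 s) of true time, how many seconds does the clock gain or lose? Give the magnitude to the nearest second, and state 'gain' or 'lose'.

gain 23 s

T ∝ √L, so T'/T = √(1.24833/1.249) = 0.999732.
In 86400 s of true time the clock registers 86400/0.999732 = 86423.2 s, so it gains 23 s.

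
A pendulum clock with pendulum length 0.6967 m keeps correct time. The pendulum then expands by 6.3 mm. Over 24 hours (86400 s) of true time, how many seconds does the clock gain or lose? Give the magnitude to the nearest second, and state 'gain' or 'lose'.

T ∝ √L, so T'/T = √(0.70300/0.6967) = 1.00451.
In 86400 s of true time the clock registers 86400/1.00451 = 86012.0 s, so it loses 388 s.

lose 388 s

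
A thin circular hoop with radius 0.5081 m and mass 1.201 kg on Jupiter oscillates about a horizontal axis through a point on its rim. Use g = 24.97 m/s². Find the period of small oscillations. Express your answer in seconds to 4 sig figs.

I_cm = mr² = 0.31006 kg·m². The pivot is at distance d = 0.5081 m from the centre of mass.
By the parallel-axis theorem, I = I_cm + md² = 0.31006 + 0.31006 = 0.62011 kg·m².
T = 2π√(I/(mgd)) = 2π√(0.62011/(1.201 × 24.97 × 0.5081)) = 1.268 s.

1.268 s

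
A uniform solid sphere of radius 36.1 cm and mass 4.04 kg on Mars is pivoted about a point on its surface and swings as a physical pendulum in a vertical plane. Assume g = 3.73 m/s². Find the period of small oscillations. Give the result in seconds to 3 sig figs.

I_cm = (2/5)mr² = 0.2106 kg·m². The pivot is at distance d = 0.361 m from the centre of mass.
By the parallel-axis theorem, I = I_cm + md² = 0.2106 + 0.5265 = 0.7371 kg·m².
T = 2π√(I/(mgd)) = 2π√(0.7371/(4.04 × 3.73 × 0.361)) = 2.31 s.

2.31 s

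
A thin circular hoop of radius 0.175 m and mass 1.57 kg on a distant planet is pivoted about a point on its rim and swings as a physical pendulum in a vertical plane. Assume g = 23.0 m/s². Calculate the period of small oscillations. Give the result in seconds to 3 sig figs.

0.775 s

I_cm = mr² = 0.04808 kg·m². The pivot is at distance d = 0.175 m from the centre of mass.
By the parallel-axis theorem, I = I_cm + md² = 0.04808 + 0.04808 = 0.09616 kg·m².
T = 2π√(I/(mgd)) = 2π√(0.09616/(1.57 × 23.0 × 0.175)) = 0.775 s.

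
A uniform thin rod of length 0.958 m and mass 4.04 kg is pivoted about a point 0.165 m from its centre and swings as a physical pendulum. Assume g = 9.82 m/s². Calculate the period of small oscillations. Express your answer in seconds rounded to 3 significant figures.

1.59 s

For a physical pendulum T = 2π√(I/(mgd)), with d = 0.1650 m from pivot to centre of mass.
I_cm = mL²/12 = 4.04 × 0.958²/12 = 0.3090 kg·m²; I = I_cm + md² = 0.3090 + 4.04 × 0.1650² = 0.4190 kg·m².
T = 2π√(0.4190/(4.04 × 9.82 × 0.1650)) = 1.59 s.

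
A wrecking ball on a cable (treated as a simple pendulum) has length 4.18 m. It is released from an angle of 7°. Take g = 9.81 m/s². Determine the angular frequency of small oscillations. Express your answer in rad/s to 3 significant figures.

1.53 rad/s

ω = √(g/L) = √(9.81/4.18) = 1.53 rad/s.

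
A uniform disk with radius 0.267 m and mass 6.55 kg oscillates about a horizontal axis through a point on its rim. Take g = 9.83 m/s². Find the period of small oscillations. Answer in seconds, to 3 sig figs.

1.27 s

I_cm = ½mr² = 0.2335 kg·m². The pivot is at distance d = 0.267 m from the centre of mass.
By the parallel-axis theorem, I = I_cm + md² = 0.2335 + 0.4669 = 0.7004 kg·m².
T = 2π√(I/(mgd)) = 2π√(0.7004/(6.55 × 9.83 × 0.267)) = 1.27 s.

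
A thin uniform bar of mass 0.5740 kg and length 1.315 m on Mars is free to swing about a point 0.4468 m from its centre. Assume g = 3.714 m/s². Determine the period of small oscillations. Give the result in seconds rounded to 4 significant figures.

For a physical pendulum T = 2π√(I/(mgd)), with d = 0.44680 m from pivot to centre of mass.
I_cm = mL²/12 = 0.5740 × 1.315²/12 = 0.082715 kg·m²; I = I_cm + md² = 0.082715 + 0.5740 × 0.44680² = 0.19730 kg·m².
T = 2π√(0.19730/(0.5740 × 3.714 × 0.44680)) = 2.860 s.

2.860 s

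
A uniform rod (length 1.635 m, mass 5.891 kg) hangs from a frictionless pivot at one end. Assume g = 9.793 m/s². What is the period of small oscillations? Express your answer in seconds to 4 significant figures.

For a physical pendulum T = 2π√(I/(mgd)), with d = 0.81750 m from pivot to centre of mass.
I_cm = mL²/12 = 5.891 × 1.635²/12 = 1.3123 kg·m²; I = I_cm + md² = 1.3123 + 5.891 × 0.81750² = 5.2493 kg·m².
T = 2π√(5.2493/(5.891 × 9.793 × 0.81750)) = 2.096 s.

2.096 s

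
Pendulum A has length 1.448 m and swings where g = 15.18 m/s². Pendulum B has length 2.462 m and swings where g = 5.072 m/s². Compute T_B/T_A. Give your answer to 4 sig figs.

T = 2π√(L/g), so T_B/T_A = √((L_B/g_B)/(L_A/g_A)) = √((2.462/5.072)/(1.448/15.18)) = 2.256.

2.256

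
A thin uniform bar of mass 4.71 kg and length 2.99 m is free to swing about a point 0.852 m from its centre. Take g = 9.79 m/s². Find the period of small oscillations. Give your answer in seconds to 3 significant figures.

For a physical pendulum T = 2π√(I/(mgd)), with d = 0.8520 m from pivot to centre of mass.
I_cm = mL²/12 = 4.71 × 2.99²/12 = 3.509 kg·m²; I = I_cm + md² = 3.509 + 4.71 × 0.8520² = 6.928 kg·m².
T = 2π√(6.928/(4.71 × 9.79 × 0.8520)) = 2.64 s.

2.64 s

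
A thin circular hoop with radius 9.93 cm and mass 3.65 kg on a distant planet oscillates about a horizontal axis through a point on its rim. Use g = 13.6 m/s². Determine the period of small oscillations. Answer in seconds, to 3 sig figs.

0.759 s

I_cm = mr² = 0.03599 kg·m². The pivot is at distance d = 0.0993 m from the centre of mass.
By the parallel-axis theorem, I = I_cm + md² = 0.03599 + 0.03599 = 0.07198 kg·m².
T = 2π√(I/(mgd)) = 2π√(0.07198/(3.65 × 13.6 × 0.0993)) = 0.759 s.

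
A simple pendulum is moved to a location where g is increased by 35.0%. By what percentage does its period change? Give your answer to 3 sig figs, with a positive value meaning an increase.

-13.9%

T ∝ 1/√g, so T'/T = 1/√(1.350) = 0.8607.
Percentage change in T = (0.8607 − 1) × 100% = -13.9%.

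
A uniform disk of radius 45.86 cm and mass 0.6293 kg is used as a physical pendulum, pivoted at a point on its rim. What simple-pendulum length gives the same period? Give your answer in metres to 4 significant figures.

0.6879 m

The equivalent simple-pendulum length is L_eq = I/(md), where I is about the pivot and d = 0.45860 m.
I_cm = ½mR² = 0.066175 kg·m², so I = I_cm + md² = 0.066175 + 0.13235 = 0.19853 kg·m².
L_eq = 0.19853/(0.6293 × 0.45860) = 0.6879 m.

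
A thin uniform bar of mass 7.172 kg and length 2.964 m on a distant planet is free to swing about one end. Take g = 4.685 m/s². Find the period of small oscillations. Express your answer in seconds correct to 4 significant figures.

4.081 s

For a physical pendulum T = 2π√(I/(mgd)), with d = 1.4820 m from pivot to centre of mass.
I_cm = mL²/12 = 7.172 × 2.964²/12 = 5.2507 kg·m²; I = I_cm + md² = 5.2507 + 7.172 × 1.4820² = 21.003 kg·m².
T = 2π√(21.003/(7.172 × 4.685 × 1.4820)) = 4.081 s.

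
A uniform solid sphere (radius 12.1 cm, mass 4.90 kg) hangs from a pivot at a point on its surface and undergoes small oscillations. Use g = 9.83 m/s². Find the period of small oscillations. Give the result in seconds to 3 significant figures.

I_cm = (2/5)mr² = 0.02870 kg·m². The pivot is at distance d = 0.121 m from the centre of mass.
By the parallel-axis theorem, I = I_cm + md² = 0.02870 + 0.07174 = 0.1004 kg·m².
T = 2π√(I/(mgd)) = 2π√(0.1004/(4.90 × 9.83 × 0.121)) = 0.825 s.

0.825 s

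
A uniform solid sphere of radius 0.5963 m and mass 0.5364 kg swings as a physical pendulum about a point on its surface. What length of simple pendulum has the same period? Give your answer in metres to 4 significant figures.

0.8348 m

The equivalent simple-pendulum length is L_eq = I/(md), where I is about the pivot and d = 0.59630 m.
I_cm = (2/5)mR² = 0.076292 kg·m², so I = I_cm + md² = 0.076292 + 0.19073 = 0.26702 kg·m².
L_eq = 0.26702/(0.5364 × 0.59630) = 0.8348 m.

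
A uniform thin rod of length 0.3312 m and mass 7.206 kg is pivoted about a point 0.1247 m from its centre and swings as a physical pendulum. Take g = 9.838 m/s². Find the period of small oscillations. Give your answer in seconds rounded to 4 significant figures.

For a physical pendulum T = 2π√(I/(mgd)), with d = 0.12470 m from pivot to centre of mass.
I_cm = mL²/12 = 7.206 × 0.3312²/12 = 0.065871 kg·m²; I = I_cm + md² = 0.065871 + 7.206 × 0.12470² = 0.17792 kg·m².
T = 2π√(0.17792/(7.206 × 9.838 × 0.12470)) = 0.8914 s.

0.8914 s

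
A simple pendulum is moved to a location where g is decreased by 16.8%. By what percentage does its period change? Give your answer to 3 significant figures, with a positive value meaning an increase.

9.63%

T ∝ 1/√g, so T'/T = 1/√(0.8320) = 1.096.
Percentage change in T = (1.096 − 1) × 100% = 9.63%.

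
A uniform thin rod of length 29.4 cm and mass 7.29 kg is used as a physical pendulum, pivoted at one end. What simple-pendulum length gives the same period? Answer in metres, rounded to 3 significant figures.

The equivalent simple-pendulum length is L_eq = I/(md), where I is about the pivot and d = 0.1470 m.
I_cm = (1/12)mL² = 0.05251 kg·m², so I = I_cm + md² = 0.05251 + 0.1575 = 0.2100 kg·m².
L_eq = 0.2100/(7.29 × 0.1470) = 0.196 m.

0.196 m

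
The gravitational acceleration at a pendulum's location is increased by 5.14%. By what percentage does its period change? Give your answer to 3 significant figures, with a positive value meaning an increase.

-2.47%

T ∝ 1/√g, so T'/T = 1/√(1.051) = 0.9753.
Percentage change in T = (0.9753 − 1) × 100% = -2.47%.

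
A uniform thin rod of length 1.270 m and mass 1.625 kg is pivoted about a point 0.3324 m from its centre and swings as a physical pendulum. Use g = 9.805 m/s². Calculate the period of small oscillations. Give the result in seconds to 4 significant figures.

1.722 s

For a physical pendulum T = 2π√(I/(mgd)), with d = 0.33240 m from pivot to centre of mass.
I_cm = mL²/12 = 1.625 × 1.270²/12 = 0.21841 kg·m²; I = I_cm + md² = 0.21841 + 1.625 × 0.33240² = 0.39796 kg·m².
T = 2π√(0.39796/(1.625 × 9.805 × 0.33240)) = 1.722 s.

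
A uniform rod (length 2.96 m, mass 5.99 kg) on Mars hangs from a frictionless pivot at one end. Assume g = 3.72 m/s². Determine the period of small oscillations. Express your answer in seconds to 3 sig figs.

4.58 s

For a physical pendulum T = 2π√(I/(mgd)), with d = 1.480 m from pivot to centre of mass.
I_cm = mL²/12 = 5.99 × 2.96²/12 = 4.373 kg·m²; I = I_cm + md² = 4.373 + 5.99 × 1.480² = 17.49 kg·m².
T = 2π√(17.49/(5.99 × 3.72 × 1.480)) = 4.58 s.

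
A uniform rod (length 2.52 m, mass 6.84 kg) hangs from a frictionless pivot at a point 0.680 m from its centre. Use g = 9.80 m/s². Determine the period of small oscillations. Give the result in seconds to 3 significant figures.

For a physical pendulum T = 2π√(I/(mgd)), with d = 0.6800 m from pivot to centre of mass.
I_cm = mL²/12 = 6.84 × 2.52²/12 = 3.620 kg·m²; I = I_cm + md² = 3.620 + 6.84 × 0.6800² = 6.783 kg·m².
T = 2π√(6.783/(6.84 × 9.80 × 0.6800)) = 2.42 s.

2.42 s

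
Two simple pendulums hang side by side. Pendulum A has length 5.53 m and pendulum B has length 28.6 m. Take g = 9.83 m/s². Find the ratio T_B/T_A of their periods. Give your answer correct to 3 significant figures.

2.27

T ∝ √L, so T_B/T_A = √(L_B/L_A) = √(28.6/5.53) = 2.27.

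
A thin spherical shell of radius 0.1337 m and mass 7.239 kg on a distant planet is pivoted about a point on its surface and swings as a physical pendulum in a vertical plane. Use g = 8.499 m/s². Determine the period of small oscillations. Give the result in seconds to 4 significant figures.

1.017 s

I_cm = (2/3)mr² = 0.086268 kg·m². The pivot is at distance d = 0.1337 m from the centre of mass.
By the parallel-axis theorem, I = I_cm + md² = 0.086268 + 0.12940 = 0.21567 kg·m².
T = 2π√(I/(mgd)) = 2π√(0.21567/(7.239 × 8.499 × 0.1337)) = 1.017 s.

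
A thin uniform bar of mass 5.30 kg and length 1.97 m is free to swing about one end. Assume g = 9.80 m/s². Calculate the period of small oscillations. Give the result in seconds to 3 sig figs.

For a physical pendulum T = 2π√(I/(mgd)), with d = 0.9850 m from pivot to centre of mass.
I_cm = mL²/12 = 5.30 × 1.97²/12 = 1.714 kg·m²; I = I_cm + md² = 1.714 + 5.30 × 0.9850² = 6.856 kg·m².
T = 2π√(6.856/(5.30 × 9.80 × 0.9850)) = 2.30 s.

2.30 s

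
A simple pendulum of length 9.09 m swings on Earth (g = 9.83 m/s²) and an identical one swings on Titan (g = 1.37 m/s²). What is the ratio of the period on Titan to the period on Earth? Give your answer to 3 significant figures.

T ∝ 1/√g, so T₂/T₁ = √(g₁/g₂) = √(9.83/1.37) = 2.68.

2.68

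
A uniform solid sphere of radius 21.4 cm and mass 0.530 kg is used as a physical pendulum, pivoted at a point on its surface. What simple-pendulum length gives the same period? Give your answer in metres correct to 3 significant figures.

0.300 m

The equivalent simple-pendulum length is L_eq = I/(md), where I is about the pivot and d = 0.2140 m.
I_cm = (2/5)mR² = 0.009709 kg·m², so I = I_cm + md² = 0.009709 + 0.02427 = 0.03398 kg·m².
L_eq = 0.03398/(0.530 × 0.2140) = 0.300 m.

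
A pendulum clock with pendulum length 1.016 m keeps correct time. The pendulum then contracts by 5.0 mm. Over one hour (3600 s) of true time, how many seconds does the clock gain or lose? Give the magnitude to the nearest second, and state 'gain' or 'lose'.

gain 9 s

T ∝ √L, so T'/T = √(1.01100/1.016) = 0.997536.
In 3600 s of true time the clock registers 3600/0.997536 = 3608.9 s, so it gains 9 s.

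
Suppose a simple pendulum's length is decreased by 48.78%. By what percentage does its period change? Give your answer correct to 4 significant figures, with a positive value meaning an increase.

T ∝ √L, so T'/T = √(0.51220) = 0.71568.
Percentage change in T = (0.71568 − 1) × 100% = -28.43%.

-28.43%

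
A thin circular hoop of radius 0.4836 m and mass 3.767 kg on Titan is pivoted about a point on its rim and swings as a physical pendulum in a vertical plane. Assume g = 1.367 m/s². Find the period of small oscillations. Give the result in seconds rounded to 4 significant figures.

5.285 s

I_cm = mr² = 0.88098 kg·m². The pivot is at distance d = 0.4836 m from the centre of mass.
By the parallel-axis theorem, I = I_cm + md² = 0.88098 + 0.88098 = 1.7620 kg·m².
T = 2π√(I/(mgd)) = 2π√(1.7620/(3.767 × 1.367 × 0.4836)) = 5.285 s.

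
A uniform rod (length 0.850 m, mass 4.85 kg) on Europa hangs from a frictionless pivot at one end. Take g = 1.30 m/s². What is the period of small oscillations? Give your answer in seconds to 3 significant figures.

4.15 s

For a physical pendulum T = 2π√(I/(mgd)), with d = 0.4250 m from pivot to centre of mass.
I_cm = mL²/12 = 4.85 × 0.850²/12 = 0.2920 kg·m²; I = I_cm + md² = 0.2920 + 4.85 × 0.4250² = 1.168 kg·m².
T = 2π√(1.168/(4.85 × 1.30 × 0.4250)) = 4.15 s.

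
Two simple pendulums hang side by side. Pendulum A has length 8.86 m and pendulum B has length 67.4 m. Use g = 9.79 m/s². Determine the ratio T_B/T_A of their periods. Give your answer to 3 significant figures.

2.76

T ∝ √L, so T_B/T_A = √(L_B/L_A) = √(67.4/8.86) = 2.76.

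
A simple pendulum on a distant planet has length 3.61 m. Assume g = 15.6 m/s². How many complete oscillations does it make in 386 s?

T = 2π√(L/g) = 2π√(3.61/15.6) = 3.023 s.
Number of complete oscillations = ⌊386/3.023⌋ = ⌊127.7⌋ = 127.

127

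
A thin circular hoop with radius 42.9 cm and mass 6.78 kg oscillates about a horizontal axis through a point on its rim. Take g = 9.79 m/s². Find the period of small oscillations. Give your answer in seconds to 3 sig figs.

1.86 s

I_cm = mr² = 1.248 kg·m². The pivot is at distance d = 0.429 m from the centre of mass.
By the parallel-axis theorem, I = I_cm + md² = 1.248 + 1.248 = 2.496 kg·m².
T = 2π√(I/(mgd)) = 2π√(2.496/(6.78 × 9.79 × 0.429)) = 1.86 s.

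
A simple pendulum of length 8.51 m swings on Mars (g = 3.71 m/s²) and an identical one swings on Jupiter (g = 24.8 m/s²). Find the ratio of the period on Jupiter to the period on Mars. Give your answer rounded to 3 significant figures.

0.387

T ∝ 1/√g, so T₂/T₁ = √(g₁/g₂) = √(3.71/24.8) = 0.387.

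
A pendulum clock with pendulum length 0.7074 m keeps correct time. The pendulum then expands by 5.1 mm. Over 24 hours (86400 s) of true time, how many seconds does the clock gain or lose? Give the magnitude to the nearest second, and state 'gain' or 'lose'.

lose 310 s

T ∝ √L, so T'/T = √(0.71250/0.7074) = 1.00360.
In 86400 s of true time the clock registers 86400/1.00360 = 86090.2 s, so it loses 310 s.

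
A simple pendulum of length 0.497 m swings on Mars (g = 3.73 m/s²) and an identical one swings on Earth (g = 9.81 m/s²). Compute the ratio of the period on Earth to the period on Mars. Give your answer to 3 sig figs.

0.617

T ∝ 1/√g, so T₂/T₁ = √(g₁/g₂) = √(3.73/9.81) = 0.617.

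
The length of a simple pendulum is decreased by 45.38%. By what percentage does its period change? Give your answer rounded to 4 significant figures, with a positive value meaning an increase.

-26.09%

T ∝ √L, so T'/T = √(0.54620) = 0.73905.
Percentage change in T = (0.73905 − 1) × 100% = -26.09%.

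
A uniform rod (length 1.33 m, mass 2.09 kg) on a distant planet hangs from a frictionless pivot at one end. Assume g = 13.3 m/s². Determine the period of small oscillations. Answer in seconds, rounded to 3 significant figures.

For a physical pendulum T = 2π√(I/(mgd)), with d = 0.6650 m from pivot to centre of mass.
I_cm = mL²/12 = 2.09 × 1.33²/12 = 0.3081 kg·m²; I = I_cm + md² = 0.3081 + 2.09 × 0.6650² = 1.232 kg·m².
T = 2π√(1.232/(2.09 × 13.3 × 0.6650)) = 1.62 s.

1.62 s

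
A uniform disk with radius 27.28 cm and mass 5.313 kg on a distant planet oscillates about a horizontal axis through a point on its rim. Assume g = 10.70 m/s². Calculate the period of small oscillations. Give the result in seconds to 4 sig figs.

1.229 s

I_cm = ½mr² = 0.19770 kg·m². The pivot is at distance d = 0.2728 m from the centre of mass.
By the parallel-axis theorem, I = I_cm + md² = 0.19770 + 0.39539 = 0.59309 kg·m².
T = 2π√(I/(mgd)) = 2π√(0.59309/(5.313 × 10.70 × 0.2728)) = 1.229 s.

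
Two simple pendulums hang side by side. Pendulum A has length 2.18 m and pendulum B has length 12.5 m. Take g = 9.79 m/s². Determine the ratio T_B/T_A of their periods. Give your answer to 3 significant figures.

2.39

T ∝ √L, so T_B/T_A = √(L_B/L_A) = √(12.5/2.18) = 2.39.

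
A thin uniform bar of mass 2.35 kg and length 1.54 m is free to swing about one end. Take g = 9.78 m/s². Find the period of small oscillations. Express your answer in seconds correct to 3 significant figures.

2.04 s

For a physical pendulum T = 2π√(I/(mgd)), with d = 0.7700 m from pivot to centre of mass.
I_cm = mL²/12 = 2.35 × 1.54²/12 = 0.4644 kg·m²; I = I_cm + md² = 0.4644 + 2.35 × 0.7700² = 1.858 kg·m².
T = 2π√(1.858/(2.35 × 9.78 × 0.7700)) = 2.04 s.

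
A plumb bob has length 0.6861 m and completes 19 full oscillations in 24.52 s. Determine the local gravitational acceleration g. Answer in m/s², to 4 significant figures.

T = 24.52/19 = 1.2905 s.
From T = 2π√(L/g), g = 4π²L/T² = 4π² × 0.6861/1.2905² = 16.26 m/s².

16.26 m/s²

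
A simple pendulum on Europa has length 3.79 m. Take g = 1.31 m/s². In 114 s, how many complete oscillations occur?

10

T = 2π√(L/g) = 2π√(3.79/1.31) = 10.69 s.
Number of complete oscillations = ⌊114/10.69⌋ = ⌊10.67⌋ = 10.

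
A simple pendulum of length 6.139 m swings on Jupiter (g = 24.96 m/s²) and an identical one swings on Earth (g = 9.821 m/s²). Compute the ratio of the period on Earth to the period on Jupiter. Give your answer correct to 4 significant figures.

T ∝ 1/√g, so T₂/T₁ = √(g₁/g₂) = √(24.96/9.821) = 1.594.

1.594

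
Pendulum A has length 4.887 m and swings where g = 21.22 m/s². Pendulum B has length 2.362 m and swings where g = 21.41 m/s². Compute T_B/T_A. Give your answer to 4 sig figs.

T = 2π√(L/g), so T_B/T_A = √((L_B/g_B)/(L_A/g_A)) = √((2.362/21.41)/(4.887/21.22)) = 0.6921.

0.6921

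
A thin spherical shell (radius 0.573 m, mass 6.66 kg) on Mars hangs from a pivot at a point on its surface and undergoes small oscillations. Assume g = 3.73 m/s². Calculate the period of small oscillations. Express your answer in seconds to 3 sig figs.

3.18 s

I_cm = (2/3)mr² = 1.458 kg·m². The pivot is at distance d = 0.573 m from the centre of mass.
By the parallel-axis theorem, I = I_cm + md² = 1.458 + 2.187 = 3.644 kg·m².
T = 2π√(I/(mgd)) = 2π√(3.644/(6.66 × 3.73 × 0.573)) = 3.18 s.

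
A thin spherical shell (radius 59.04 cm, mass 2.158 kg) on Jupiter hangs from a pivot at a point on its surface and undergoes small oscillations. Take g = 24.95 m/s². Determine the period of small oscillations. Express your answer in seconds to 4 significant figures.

1.248 s

I_cm = (2/3)mr² = 0.50148 kg·m². The pivot is at distance d = 0.5904 m from the centre of mass.
By the parallel-axis theorem, I = I_cm + md² = 0.50148 + 0.75222 = 1.2537 kg·m².
T = 2π√(I/(mgd)) = 2π√(1.2537/(2.158 × 24.95 × 0.5904)) = 1.248 s.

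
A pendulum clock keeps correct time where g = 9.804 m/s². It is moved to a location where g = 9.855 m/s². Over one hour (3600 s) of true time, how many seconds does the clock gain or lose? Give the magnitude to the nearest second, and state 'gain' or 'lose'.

The clock's period scales as T ∝ 1/√g, so T'/T = √(9.804/9.855) = 0.997409.
In 3600 s of true time the clock registers 3600/0.997409 = 3609.4 s, so it gains 9 s.

gain 9 s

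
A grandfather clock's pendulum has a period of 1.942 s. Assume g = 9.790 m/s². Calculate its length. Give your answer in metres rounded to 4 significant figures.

From T = 2π√(L/g), L = gT²/(4π²) = 9.790 × 1.9420²/(4π²) = 0.9352 m.

0.9352 m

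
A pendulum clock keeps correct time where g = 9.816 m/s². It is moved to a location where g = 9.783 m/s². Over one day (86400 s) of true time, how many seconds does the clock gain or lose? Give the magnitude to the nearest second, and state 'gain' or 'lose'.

lose 145 s

The clock's period scales as T ∝ 1/√g, so T'/T = √(9.816/9.783) = 1.00169.
In 86400 s of true time the clock registers 86400/1.00169 = 86254.6 s, so it loses 145 s.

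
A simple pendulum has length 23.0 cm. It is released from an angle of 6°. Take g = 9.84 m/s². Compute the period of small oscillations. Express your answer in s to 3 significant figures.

T = 2π√(L/g) = 2π√(0.230/9.84) = 2π × 0.1529 = 0.961 s.

0.961 s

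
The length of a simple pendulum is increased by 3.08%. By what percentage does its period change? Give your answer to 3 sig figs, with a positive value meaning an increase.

T ∝ √L, so T'/T = √(1.031) = 1.015.
Percentage change in T = (1.015 − 1) × 100% = 1.53%.

1.53%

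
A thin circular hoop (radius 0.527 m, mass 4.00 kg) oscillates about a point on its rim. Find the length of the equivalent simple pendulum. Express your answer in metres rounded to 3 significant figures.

1.05 m

The equivalent simple-pendulum length is L_eq = I/(md), where I is about the pivot and d = 0.5270 m.
I_cm = mR² = 1.111 kg·m², so I = I_cm + md² = 1.111 + 1.111 = 2.222 kg·m².
L_eq = 2.222/(4.00 × 0.5270) = 1.05 m.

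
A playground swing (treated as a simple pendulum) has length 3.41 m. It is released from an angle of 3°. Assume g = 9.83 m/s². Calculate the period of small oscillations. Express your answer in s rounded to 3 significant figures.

3.70 s

T = 2π√(L/g) = 2π√(3.41/9.83) = 2π × 0.5890 = 3.70 s.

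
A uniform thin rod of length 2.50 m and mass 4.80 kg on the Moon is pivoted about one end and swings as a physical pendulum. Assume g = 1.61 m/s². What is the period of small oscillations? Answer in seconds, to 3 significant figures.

For a physical pendulum T = 2π√(I/(mgd)), with d = 1.250 m from pivot to centre of mass.
I_cm = mL²/12 = 4.80 × 2.50²/12 = 2.500 kg·m²; I = I_cm + md² = 2.500 + 4.80 × 1.250² = 10.00 kg·m².
T = 2π√(10.00/(4.80 × 1.61 × 1.250)) = 6.39 s.

6.39 s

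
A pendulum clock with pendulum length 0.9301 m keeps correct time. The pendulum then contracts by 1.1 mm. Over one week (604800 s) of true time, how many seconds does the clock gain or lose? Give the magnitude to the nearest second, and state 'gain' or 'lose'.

gain 358 s

T ∝ √L, so T'/T = √(0.92900/0.9301) = 0.999408.
In 604800 s of true time the clock registers 604800/0.999408 = 605158.0 s, so it gains 358 s.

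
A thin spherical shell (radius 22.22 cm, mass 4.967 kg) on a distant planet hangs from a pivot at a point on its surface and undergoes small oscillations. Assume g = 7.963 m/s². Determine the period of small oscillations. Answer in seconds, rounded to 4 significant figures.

I_cm = (2/3)mr² = 0.16349 kg·m². The pivot is at distance d = 0.2222 m from the centre of mass.
By the parallel-axis theorem, I = I_cm + md² = 0.16349 + 0.24523 = 0.40872 kg·m².
T = 2π√(I/(mgd)) = 2π√(0.40872/(4.967 × 7.963 × 0.2222)) = 1.355 s.

1.355 s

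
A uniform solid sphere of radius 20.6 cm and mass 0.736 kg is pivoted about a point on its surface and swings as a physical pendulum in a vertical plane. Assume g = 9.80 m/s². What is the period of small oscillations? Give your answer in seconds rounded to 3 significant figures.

1.08 s

I_cm = (2/5)mr² = 0.01249 kg·m². The pivot is at distance d = 0.206 m from the centre of mass.
By the parallel-axis theorem, I = I_cm + md² = 0.01249 + 0.03123 = 0.04373 kg·m².
T = 2π√(I/(mgd)) = 2π√(0.04373/(0.736 × 9.80 × 0.206)) = 1.08 s.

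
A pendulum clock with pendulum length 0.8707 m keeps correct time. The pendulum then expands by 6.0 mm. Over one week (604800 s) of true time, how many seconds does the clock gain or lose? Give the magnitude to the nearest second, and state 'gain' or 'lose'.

lose 2073 s

T ∝ √L, so T'/T = √(0.87670/0.8707) = 1.00344.
In 604800 s of true time the clock registers 604800/1.00344 = 602726.9 s, so it loses 2073 s.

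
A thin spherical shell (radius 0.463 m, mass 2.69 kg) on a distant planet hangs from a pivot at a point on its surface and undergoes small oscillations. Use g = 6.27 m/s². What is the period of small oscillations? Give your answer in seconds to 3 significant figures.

2.20 s

I_cm = (2/3)mr² = 0.3844 kg·m². The pivot is at distance d = 0.463 m from the centre of mass.
By the parallel-axis theorem, I = I_cm + md² = 0.3844 + 0.5767 = 0.9611 kg·m².
T = 2π√(I/(mgd)) = 2π√(0.9611/(2.69 × 6.27 × 0.463)) = 2.20 s.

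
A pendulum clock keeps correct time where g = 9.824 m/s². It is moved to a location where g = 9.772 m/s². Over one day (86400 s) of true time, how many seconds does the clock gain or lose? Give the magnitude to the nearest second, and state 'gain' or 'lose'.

lose 229 s

The clock's period scales as T ∝ 1/√g, so T'/T = √(9.824/9.772) = 1.00266.
In 86400 s of true time the clock registers 86400/1.00266 = 86171.0 s, so it loses 229 s.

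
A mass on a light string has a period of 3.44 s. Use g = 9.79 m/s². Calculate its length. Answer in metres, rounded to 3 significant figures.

2.93 m

From T = 2π√(L/g), L = gT²/(4π²) = 9.79 × 3.440²/(4π²) = 2.93 m.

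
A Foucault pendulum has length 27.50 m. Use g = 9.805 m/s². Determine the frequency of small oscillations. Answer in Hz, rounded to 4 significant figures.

T = 2π√(L/g) = 2π√(27.50/9.805) = 10.523 s, so f = 1/T = 0.09503 Hz.

0.09503 Hz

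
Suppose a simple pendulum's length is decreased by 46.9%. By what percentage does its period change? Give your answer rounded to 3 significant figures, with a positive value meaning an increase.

-27.1%

T ∝ √L, so T'/T = √(0.5310) = 0.7287.
Percentage change in T = (0.7287 − 1) × 100% = -27.1%.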